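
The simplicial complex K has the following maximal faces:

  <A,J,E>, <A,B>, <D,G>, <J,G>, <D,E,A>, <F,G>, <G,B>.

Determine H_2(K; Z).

Take the total order A < B < D < E < F < G < J on the vertex set. Then K (dimension 2) consists of the simplices:

  0-simplices (7): A, B, D, E, F, G, J
  1-simplices (10): AB, AD, AE, AJ, BG, DE, DG, EJ, FG, GJ
  2-simplices (2): ADE, AEJ

Hence C_0 ≅ Z^7, C_1 ≅ Z^10, C_2 ≅ Z^2.

∂_1: C_1 → C_0 sends each edge [p,q] (with p < q) to q − p.
The 7×10 boundary matrix has rank 6 and Smith normal form diag(1,1,1,1,1,1).

The boundary map ∂_2: C_2 → C_1 sends each 2-simplex [p,q,r] to [q,r] − [p,r] + [p,q]. For instance
  ∂AEJ = EJ − AJ + AE,
  ∂ADE = DE − AE + AD.
The resulting 10×2 matrix has rank 2, and its Smith normal form has invariant factors (1,1).

Computing H_k = (kernel of ∂_k) / (image of ∂_{k+1}):

  H_2: rank ker ∂_2 − rank ∂_3 = (2 − 2) − 0 = 0, and there is no ∂_3, so H_2 = 0.

H_2 ≅ 0.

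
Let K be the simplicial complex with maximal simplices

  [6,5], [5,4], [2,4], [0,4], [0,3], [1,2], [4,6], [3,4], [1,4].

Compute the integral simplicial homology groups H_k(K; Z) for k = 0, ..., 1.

Fix the vertex order 0 < 1 < 2 < 3 < 4 < 5 < 6 and write every simplex with vertices in increasing order. Then dim K = 1 and the simplices of K are:

  0-simplices (7): [0], [1], [2], [3], [4], [5], [6]
  1-simplices (9): [0,3], [0,4], [1,2], [1,4], [2,4], [3,4], [4,5], [4,6], [5,6]

Hence C_0 ≅ Z^7, C_1 ≅ Z^9.

Boundary ∂_1: C_1 → C_0 sends each edge [p,q] (with p < q) to q − p.
The resulting 7×9 matrix has rank 6, and its Smith normal form has invariant factors (1,1,1,1,1,1).

Computing H_k = (kernel of ∂_k) / (image of ∂_{k+1}):

  H_0: rank C_0 − rank ∂_1 = 7 − 6 = 1, and the invariant factors of ∂_1 are all 1, so H_0 ≅ Z.
  H_1: rank ker ∂_1 − rank ∂_2 = (9 − 6) − 0 = 3, and there is no ∂_2, so H_1 ≅ Z^3.

H_0 ≅ Z,  H_1 ≅ Z^3.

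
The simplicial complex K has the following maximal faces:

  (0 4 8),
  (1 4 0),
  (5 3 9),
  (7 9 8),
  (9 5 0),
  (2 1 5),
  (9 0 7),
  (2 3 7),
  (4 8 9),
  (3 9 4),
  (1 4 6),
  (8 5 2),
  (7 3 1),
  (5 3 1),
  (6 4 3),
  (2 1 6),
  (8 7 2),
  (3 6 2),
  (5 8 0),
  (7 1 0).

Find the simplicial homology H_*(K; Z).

K has 10 vertices, 30 edges, 20 triangles.
rank ∂_0 = 0, rank ∂_1 = 9 ⇒ b_0 = 10 − 0 − 9 = 1; all invariant factors of ∂_1 are 1 so no torsion. So H_0 = Z.
rank ∂_1 = 9, rank ∂_2 = 20 ⇒ b_1 = 30 − 9 − 20 = 1; ∂_2 has invariant factor(s) [2] giving torsion. So H_1 = Z ⊕ Z/2Z.
rank ∂_2 = 20, rank ∂_3 = 0 ⇒ b_2 = 20 − 20 − 0 = 0. So H_2 = 0.

H_0 = Z,  H_1 = Z ⊕ Z/2Z,  H_2 = 0.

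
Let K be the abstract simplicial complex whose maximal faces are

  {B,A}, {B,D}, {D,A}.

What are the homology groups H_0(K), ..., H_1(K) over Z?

Fix the vertex order A < B < D and write every simplex with vertices in increasing order. Then dim K = 1 and the simplices of K are:

  0-simplices (3): A, B, D
  1-simplices (3): AB, AD, BD

Hence C_0 ≅ Z^3, C_1 ≅ Z^3.

Boundary ∂_1: C_1 → C_0 sends each edge [p,q] (with p < q) to q − p. For instance
  ∂AD = D − A.
The resulting 3×3 matrix has rank 2, and its Smith normal form has invariant factors (1,1).

Reading off H_k = ker ∂_k / im ∂_{k+1}:

  H_0: rank C_0 − rank ∂_1 = 3 − 2 = 1, and the invariant factors of ∂_1 are all 1, so H_0 = Z.
  H_1: rank ker ∂_1 − rank ∂_2 = (3 − 2) − 0 = 1, and there is no ∂_2, so H_1 = Z.

As a check, the Euler characteristic is 3 − 3 = 0, which agrees with 1 − 1 = 0.
(K is a triangulation of the circle S^1.)

H_0 ≅ Z,  H_1 ≅ Z.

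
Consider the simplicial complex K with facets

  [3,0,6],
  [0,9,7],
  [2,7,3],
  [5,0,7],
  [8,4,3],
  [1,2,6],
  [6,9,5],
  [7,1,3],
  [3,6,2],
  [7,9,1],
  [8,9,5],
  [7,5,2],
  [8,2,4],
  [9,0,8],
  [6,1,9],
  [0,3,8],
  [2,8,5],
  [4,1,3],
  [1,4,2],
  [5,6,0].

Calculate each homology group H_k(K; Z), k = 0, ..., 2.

H_0 ≅ Z,  H_1 ≅ Z ⊕ Z/2Z,  H_2 = 0.

Order the vertices as 0 < 1 < 2 < 3 < 4 < 5 < 6 < 7 < 8 < 9. Listing each simplex with vertices in this order, K has dimension 2 with simplices:

  0-simplices (10): [0], [1], [2], [3], [4], [5], [6], [7], [8], [9]
  1-simplices (30): (30 of them)
  2-simplices (20): (20 of them)

giving chain groups C_0 ≅ Z^10, C_1 ≅ Z^30, C_2 ≅ Z^20.

∂_1: C_1 → C_0 is given by ∂[p,q] = [q] − [p]. For instance
  ∂[2,4] = [4] − [2].
The resulting 10×30 matrix has rank 9, and its Smith normal form has invariant factors (1,1,1,1,1,1,1,1,1).

∂_2: C_2 → C_1 maps a triangle to the signed sum of its edges. For instance
  ∂[5,8,9] = [8,9] − [5,9] + [5,8],
  ∂[1,2,4] = [2,4] − [1,4] + [1,2].
As a 30×20 matrix over Z this has rank 20, with invariant factors (1,1,1,1,1,1,1,1,1,1,1,1,1,1,1,1,1,1,1,2).

From H_k ≅ ker(∂_k) / im(∂_{k+1}) we obtain:

  H_0: rank C_0 − rank ∂_1 = 10 − 9 = 1, and the invariant factors of ∂_1 are all 1, so H_0 ≅ Z.
  H_1: rank ker ∂_1 − rank ∂_2 = (30 − 9) − 20 = 1, and ∂_2 has invariant factor 2 > 1, so H_1 ≅ Z ⊕ Z/2Z.
  H_2: rank ker ∂_2 − rank ∂_3 = (20 − 20) − 0 = 0, and there is no ∂_3, so H_2 ≅ 0.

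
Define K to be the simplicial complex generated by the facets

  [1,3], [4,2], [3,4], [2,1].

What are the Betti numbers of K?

Fix the vertex order 1 < 2 < 3 < 4 and write every simplex with vertices in increasing order. Then dim K = 1 and the simplices of K are:

  0-simplices (4): [1], [2], [3], [4]
  1-simplices (4): [1,2], [1,3], [2,4], [3,4]

so the chain groups are C_0 ≅ Z^4, C_1 ≅ Z^4.

Boundary ∂_1: C_1 → C_0 maps an edge to its endpoints' difference, ∂[p,q] = q − p. For instance
  ∂[1,2] = [2] − [1].
The resulting 4×4 matrix has rank 3, and its Smith normal form has invariant factors (1,1,1).

Reading off H_k = ker ∂_k / im ∂_{k+1}:

  H_0: rank C_0 − rank ∂_1 = 4 − 3 = 1, and the invariant factors of ∂_1 are all 1, so H_0 = Z.
  H_1: rank ker ∂_1 − rank ∂_2 = (4 − 3) − 0 = 1, and there is no ∂_2, so H_1 = Z.

(K is a triangulation of the circle S^1.)

Hence the Betti numbers are b_0 = 1, b_1 = 1.

b_0 = 1, b_1 = 1.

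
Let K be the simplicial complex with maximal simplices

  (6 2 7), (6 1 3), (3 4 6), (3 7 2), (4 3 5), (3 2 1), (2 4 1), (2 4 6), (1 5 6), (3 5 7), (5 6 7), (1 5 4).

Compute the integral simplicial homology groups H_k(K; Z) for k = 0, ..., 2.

We work with the vertex ordering 1 < 2 < 3 < 4 < 5 < 6 < 7. The simplices of K, each written with vertices in increasing order, are:

  0-simplices (7): [1], [2], [3], [4], [5], [6], [7]
  1-simplices (18): [1,2], [1,3], [1,4], [1,5], [1,6], [2,3], [2,4], [2,6], [2,7], [3,4], [3,5], [3,6], [3,7], [4,5], [4,6], [5,6], [5,7], [6,7]
  2-simplices (12): [1,2,3], [1,2,4], [1,3,6], [1,4,5], [1,5,6], [2,3,7], [2,4,6], [2,6,7], [3,4,5], [3,4,6], [3,5,7], [5,6,7]

so the chain groups are C_0 ≅ Z^7, C_1 ≅ Z^18, C_2 ≅ Z^12.

∂_1: C_1 → C_0 sends each edge [p,q] (with p < q) to q − p. For instance
  ∂[3,5] = [5] − [3].
The 7×18 boundary matrix has rank 6 and Smith normal form diag(1,1,1,1,1,1).

The boundary map ∂_2: C_2 → C_1 acts by ∂[p,q,r] = [q,r] − [p,r] + [p,q]. For instance
  ∂[2,3,7] = [3,7] − [2,7] + [2,3],
  ∂[3,4,5] = [4,5] − [3,5] + [3,4].
This gives a 18×12 integer matrix of rank 12; reducing to Smith normal form yields diagonal entries (1,1,1,1,1,1,1,1,1,1,1,2).

From H_k ≅ ker(∂_k) / im(∂_{k+1}) we obtain:

  H_0: rank C_0 − rank ∂_1 = 7 − 6 = 1, and the invariant factors of ∂_1 are all 1, so H_0 ≅ Z.
  H_1: rank ker ∂_1 − rank ∂_2 = (18 − 6) − 12 = 0, and ∂_2 has invariant factor 2 > 1, so H_1 ≅ Z_2.
  H_2: rank ker ∂_2 − rank ∂_3 = (12 − 12) − 0 = 0, and there is no ∂_3, so H_2 ≅ 0.

H_0 ≅ Z,  H_1 ≅ Z_2,  H_2 = 0.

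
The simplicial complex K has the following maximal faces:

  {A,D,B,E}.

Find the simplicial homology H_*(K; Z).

H_0 ≅ Z,  H_1 = 0,  H_2 = 0,  H_3 = 0.

K has 4 vertices, 6 edges, 4 triangles, 1 3-simplex.
rank ∂_0 = 0, rank ∂_1 = 3 ⇒ b_0 = 4 − 0 − 3 = 1; all invariant factors of ∂_1 are 1 so no torsion. So H_0 ≅ Z.
rank ∂_1 = 3, rank ∂_2 = 3 ⇒ b_1 = 6 − 3 − 3 = 0; all invariant factors of ∂_2 are 1 so no torsion. So H_1 ≅ 0.
rank ∂_2 = 3, rank ∂_3 = 1 ⇒ b_2 = 4 − 3 − 1 = 0; all invariant factors of ∂_3 are 1 so no torsion. So H_2 ≅ 0.
rank ∂_3 = 1, rank ∂_4 = 0 ⇒ b_3 = 1 − 1 − 0 = 0. So H_3 ≅ 0.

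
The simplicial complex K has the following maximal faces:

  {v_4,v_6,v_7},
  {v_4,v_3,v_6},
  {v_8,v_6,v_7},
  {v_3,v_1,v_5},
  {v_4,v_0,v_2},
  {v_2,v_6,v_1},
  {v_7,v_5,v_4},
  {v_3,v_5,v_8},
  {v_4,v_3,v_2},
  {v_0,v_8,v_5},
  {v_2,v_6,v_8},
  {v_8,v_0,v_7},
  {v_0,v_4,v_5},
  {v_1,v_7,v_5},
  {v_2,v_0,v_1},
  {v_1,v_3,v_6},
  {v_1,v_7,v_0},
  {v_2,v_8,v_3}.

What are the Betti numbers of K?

K has 9 vertices, 27 edges, 18 triangles.
rank ∂_0 = 0, rank ∂_1 = 8 ⇒ b_0 = 9 − 0 − 8 = 1; all invariant factors of ∂_1 are 1 so no torsion. So H_0 = Z.
rank ∂_1 = 8, rank ∂_2 = 18 ⇒ b_1 = 27 − 8 − 18 = 1; ∂_2 has invariant factor(s) [2] giving torsion. So H_1 = Z ⊕ Z/2.
rank ∂_2 = 18, rank ∂_3 = 0 ⇒ b_2 = 18 − 18 − 0 = 0. So H_2 = 0.

b_0 = 1, b_1 = 1, b_2 = 0.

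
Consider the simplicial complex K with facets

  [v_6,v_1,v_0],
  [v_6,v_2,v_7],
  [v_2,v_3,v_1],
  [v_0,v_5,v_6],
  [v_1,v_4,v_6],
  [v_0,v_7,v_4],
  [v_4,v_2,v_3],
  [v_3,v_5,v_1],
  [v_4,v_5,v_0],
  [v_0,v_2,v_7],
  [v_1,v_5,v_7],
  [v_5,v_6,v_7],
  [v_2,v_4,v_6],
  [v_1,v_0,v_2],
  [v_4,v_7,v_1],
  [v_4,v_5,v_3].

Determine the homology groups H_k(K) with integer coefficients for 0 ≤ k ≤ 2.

Order the vertices as v_0 < v_1 < v_2 < v_3 < v_4 < v_5 < v_6 < v_7. Listing each simplex with vertices in this order, K has dimension 2 with simplices:

  0-simplices (8): [v_0], [v_1], [v_2], [v_3], [v_4], [v_5], [v_6], [v_7]
  1-simplices (24): (24 of them)
  2-simplices (16): (16 of them)

so the chain groups are C_0 ≅ Z^8, C_1 ≅ Z^24, C_2 ≅ Z^16.

∂_1: C_1 → C_0 is given by ∂[p,q] = [q] − [p]. For instance
  ∂[v_2,v_4] = [v_4] − [v_2].
The resulting 8×24 matrix has rank 7, and its Smith normal form has invariant factors (1,1,1,1,1,1,1).

Boundary ∂_2: C_2 → C_1 sends each 2-simplex [p,q,r] to [q,r] − [p,r] + [p,q]. For instance
  ∂[v_2,v_6,v_7] = [v_6,v_7] − [v_2,v_7] + [v_2,v_6],
  ∂[v_2,v_4,v_6] = [v_4,v_6] − [v_2,v_6] + [v_2,v_4].
As a 24×16 matrix over Z this has rank 15, with invariant factors (1,1,1,1,1,1,1,1,1,1,1,1,1,1,1).

Now H_k = ker ∂_k / im ∂_{k+1}, so:

  H_0: rank C_0 − rank ∂_1 = 8 − 7 = 1, and the invariant factors of ∂_1 are all 1, so H_0 ≅ Z.
  H_1: rank ker ∂_1 − rank ∂_2 = (24 − 7) − 15 = 2, and the invariant factors of ∂_2 are all 1, so H_1 ≅ Z^2.
  H_2: rank ker ∂_2 − rank ∂_3 = (16 − 15) − 0 = 1, and there is no ∂_3, so H_2 ≅ Z.

H_0 ≅ Z,  H_1 ≅ Z^2,  H_2 ≅ Z.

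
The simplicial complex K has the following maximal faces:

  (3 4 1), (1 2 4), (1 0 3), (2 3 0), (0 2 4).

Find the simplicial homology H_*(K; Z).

Fix the vertex order 0 < 1 < 2 < 3 < 4 and write every simplex with vertices in increasing order. Then dim K = 2 and the simplices of K are:

  0-simplices (5): [0], [1], [2], [3], [4]
  1-simplices (10): [0,1], [0,2], [0,3], [0,4], [1,2], [1,3], [1,4], [2,3], [2,4], [3,4]
  2-simplices (5): [0,1,3], [0,2,3], [0,2,4], [1,2,4], [1,3,4]

Hence C_0 ≅ Z^5, C_1 ≅ Z^10, C_2 ≅ Z^5.

The boundary map ∂_1: C_1 → C_0 is given by ∂[p,q] = [q] − [p]. For instance
  ∂[0,2] = [2] − [0].
This gives a 5×10 integer matrix of rank 4; reducing to Smith normal form yields diagonal entries (1,1,1,1).

The boundary map ∂_2: C_2 → C_1 acts by ∂[p,q,r] = [q,r] − [p,r] + [p,q]. For instance
  ∂[0,2,3] = [2,3] − [0,3] + [0,2],
  ∂[1,2,4] = [2,4] − [1,4] + [1,2].
The 10×5 boundary matrix has rank 5 and Smith normal form diag(1,1,1,1,1).

Reading off H_k = ker ∂_k / im ∂_{k+1}:

  H_0: rank C_0 − rank ∂_1 = 5 − 4 = 1, and the invariant factors of ∂_1 are all 1, so H_0 ≅ Z.
  H_1: rank ker ∂_1 − rank ∂_2 = (10 − 4) − 5 = 1, and the invariant factors of ∂_2 are all 1, so H_1 ≅ Z.
  H_2: rank ker ∂_2 − rank ∂_3 = (5 − 5) − 0 = 0, and there is no ∂_3, so H_2 ≅ 0.

(K is a triangulation of the Möbius band.)

H_0 ≅ Z,  H_1 ≅ Z,  H_2 = 0.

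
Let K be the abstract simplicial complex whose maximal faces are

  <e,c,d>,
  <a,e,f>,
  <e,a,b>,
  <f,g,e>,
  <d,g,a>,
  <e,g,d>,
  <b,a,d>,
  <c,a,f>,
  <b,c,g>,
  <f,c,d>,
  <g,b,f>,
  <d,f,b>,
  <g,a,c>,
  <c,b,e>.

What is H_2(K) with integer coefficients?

Take the total order a < b < c < d < e < f < g on the vertex set. Then K (dimension 2) consists of the simplices:

  0-simplices (7): a, b, c, d, e, f, g
  1-simplices (21): ab, ac, ad, ae, af, ag, bc, bd, be, bf, bg, cd, ce, cf, cg, de, df, dg, ef, eg, fg
  2-simplices (14): abd, abe, acf, acg, adg, aef, bce, bcg, bdf, bfg, cde, cdf, deg, efg

so the chain groups are C_0 ≅ Z^7, C_1 ≅ Z^21, C_2 ≅ Z^14.

∂_1: C_1 → C_0 is given by ∂[p,q] = [q] − [p]. For instance
  ∂df = f − d.
The resulting 7×21 matrix has rank 6, and its Smith normal form has invariant factors (1,1,1,1,1,1).

∂_2: C_2 → C_1 maps a triangle to the signed sum of its edges. For instance
  ∂adg = dg − ag + ad,
  ∂efg = fg − eg + ef.
This gives a 21×14 integer matrix of rank 13; reducing to Smith normal form yields diagonal entries (1,1,1,1,1,1,1,1,1,1,1,1,1).

Now H_k = ker ∂_k / im ∂_{k+1}, so:

  H_2: rank ker ∂_2 − rank ∂_3 = (14 − 13) − 0 = 1, and there is no ∂_3, so H_2 = Z.

H_2 ≅ Z.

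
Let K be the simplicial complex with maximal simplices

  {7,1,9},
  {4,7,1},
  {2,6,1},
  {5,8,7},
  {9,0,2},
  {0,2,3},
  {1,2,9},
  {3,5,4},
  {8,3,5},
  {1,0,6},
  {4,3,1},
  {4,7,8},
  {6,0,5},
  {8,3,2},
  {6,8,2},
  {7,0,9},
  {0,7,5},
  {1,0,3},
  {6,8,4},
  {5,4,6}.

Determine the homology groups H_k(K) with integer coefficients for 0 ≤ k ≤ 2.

Take the total order 0 < 1 < 2 < 3 < 4 < 5 < 6 < 7 < 8 < 9 on the vertex set. Then K (dimension 2) consists of the simplices:

  0-simplices (10): [0], [1], [2], [3], [4], [5], [6], [7], [8], [9]
  1-simplices (30): (30 of them)
  2-simplices (20): (20 of them)

so the chain groups are C_0 ≅ Z^10, C_1 ≅ Z^30, C_2 ≅ Z^20.

Boundary ∂_1: C_1 → C_0 sends each edge [p,q] (with p < q) to q − p.
The resulting 10×30 matrix has rank 9, and its Smith normal form has invariant factors (1,1,1,1,1,1,1,1,1).

The boundary map ∂_2: C_2 → C_1 maps a triangle to the signed sum of its edges. For instance
  ∂[0,5,7] = [5,7] − [0,7] + [0,5],
  ∂[4,5,6] = [5,6] − [4,6] + [4,5].
The resulting 30×20 matrix has rank 20, and its Smith normal form has invariant factors (1,1,1,1,1,1,1,1,1,1,1,1,1,1,1,1,1,1,1,2).

From H_k ≅ ker(∂_k) / im(∂_{k+1}) we obtain:

  H_0: rank C_0 − rank ∂_1 = 10 − 9 = 1, and the invariant factors of ∂_1 are all 1, so H_0 = Z.
  H_1: rank ker ∂_1 − rank ∂_2 = (30 − 9) − 20 = 1, and ∂_2 has invariant factor 2 > 1, so H_1 = Z ⊕ Z/2.
  H_2: rank ker ∂_2 − rank ∂_3 = (20 − 20) − 0 = 0, and there is no ∂_3, so H_2 = 0.

H_0 ≅ Z,  H_1 ≅ Z ⊕ Z/2,  H_2 = 0.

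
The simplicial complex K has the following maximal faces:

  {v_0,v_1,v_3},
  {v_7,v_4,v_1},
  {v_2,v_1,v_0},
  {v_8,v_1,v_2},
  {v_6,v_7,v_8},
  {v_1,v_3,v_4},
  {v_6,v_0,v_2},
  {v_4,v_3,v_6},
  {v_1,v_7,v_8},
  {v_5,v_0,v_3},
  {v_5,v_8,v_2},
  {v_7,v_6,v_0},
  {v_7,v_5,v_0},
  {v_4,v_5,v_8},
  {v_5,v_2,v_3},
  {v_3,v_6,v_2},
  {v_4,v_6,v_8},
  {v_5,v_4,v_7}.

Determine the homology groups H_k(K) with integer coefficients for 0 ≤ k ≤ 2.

H_0 = Z,  H_1 = Z ⊕ Z/2Z,  H_2 = 0.

Order the vertices as v_0 < v_1 < v_2 < v_3 < v_4 < v_5 < v_6 < v_7 < v_8. Listing each simplex with vertices in this order, K has dimension 2 with simplices:

  0-simplices (9): [v_0], [v_1], [v_2], [v_3], [v_4], [v_5], [v_6], [v_7], [v_8]
  1-simplices (27): (27 of them)
  2-simplices (18): (18 of them)

so the chain groups are C_0 ≅ Z^9, C_1 ≅ Z^27, C_2 ≅ Z^18.

∂_1: C_1 → C_0 is given by ∂[p,q] = [q] − [p].
The 9×27 boundary matrix has rank 8 and Smith normal form diag(1,1,1,1,1,1,1,1).

The boundary map ∂_2: C_2 → C_1 sends each 2-simplex [p,q,r] to [q,r] − [p,r] + [p,q]. For instance
  ∂[v_1,v_2,v_8] = [v_2,v_8] − [v_1,v_8] + [v_1,v_2],
  ∂[v_0,v_1,v_3] = [v_1,v_3] − [v_0,v_3] + [v_0,v_1].
As a 27×18 matrix over Z this has rank 18, with invariant factors (1,1,1,1,1,1,1,1,1,1,1,1,1,1,1,1,1,2).

From H_k ≅ ker(∂_k) / im(∂_{k+1}) we obtain:

  H_0: rank C_0 − rank ∂_1 = 9 − 8 = 1, and the invariant factors of ∂_1 are all 1, so H_0 ≅ Z.
  H_1: rank ker ∂_1 − rank ∂_2 = (27 − 8) − 18 = 1, and ∂_2 has invariant factor 2 > 1, so H_1 ≅ Z ⊕ Z/2Z.
  H_2: rank ker ∂_2 − rank ∂_3 = (18 − 18) − 0 = 0, and there is no ∂_3, so H_2 ≅ 0.

As a check, the Euler characteristic is 9 − 27 + 18 = 0, which agrees with 1 − 1 + 0 = 0.
(K is a triangulation of the Klein bottle.)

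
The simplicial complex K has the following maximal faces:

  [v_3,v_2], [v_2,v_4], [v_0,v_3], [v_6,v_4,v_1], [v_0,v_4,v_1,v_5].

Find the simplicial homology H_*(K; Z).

Fix the vertex order v_0 < v_1 < v_2 < v_3 < v_4 < v_5 < v_6 and write every simplex with vertices in increasing order. Then dim K = 3 and the simplices of K are:

  0-simplices (7): [v_0], [v_1], [v_2], [v_3], [v_4], [v_5], [v_6]
  1-simplices (11): [v_0,v_1], [v_0,v_3], [v_0,v_4], [v_0,v_5], [v_1,v_4], [v_1,v_5], [v_1,v_6], [v_2,v_3], [v_2,v_4], [v_4,v_5], [v_4,v_6]
  2-simplices (5): [v_0,v_1,v_4], [v_0,v_1,v_5], [v_0,v_4,v_5], [v_1,v_4,v_5], [v_1,v_4,v_6]
  3-simplices (1): [v_0,v_1,v_4,v_5]

so the chain groups are C_0 ≅ Z^7, C_1 ≅ Z^11, C_2 ≅ Z^5, C_3 ≅ Z^1.

The boundary map ∂_1: C_1 → C_0 sends each edge [p,q] (with p < q) to q − p.
The resulting 7×11 matrix has rank 6, and its Smith normal form has invariant factors (1,1,1,1,1,1).

Boundary ∂_2: C_2 → C_1 acts by ∂[p,q,r] = [q,r] − [p,r] + [p,q]. For instance
  ∂[v_0,v_1,v_4] = [v_1,v_4] − [v_0,v_4] + [v_0,v_1],
  ∂[v_0,v_1,v_5] = [v_1,v_5] − [v_0,v_5] + [v_0,v_1].
As a 11×5 matrix over Z this has rank 4, with invariant factors (1,1,1,1).

Boundary ∂_3: C_3 → C_2 sends each 3-simplex σ to the alternating sum Σ_i (−1)^i (σ with its i-th vertex removed). For instance
  ∂[v_0,v_1,v_4,v_5] = [v_1,v_4,v_5] − [v_0,v_4,v_5] + [v_0,v_1,v_5] − [v_0,v_1,v_4].
The resulting 5×1 matrix has rank 1, and its Smith normal form has invariant factors (1).

Reading off H_k = ker ∂_k / im ∂_{k+1}:

  H_0: rank C_0 − rank ∂_1 = 7 − 6 = 1, and the invariant factors of ∂_1 are all 1, so H_0 = Z.
  H_1: rank ker ∂_1 − rank ∂_2 = (11 − 6) − 4 = 1, and the invariant factors of ∂_2 are all 1, so H_1 = Z.
  H_2: rank ker ∂_2 − rank ∂_3 = (5 − 4) − 1 = 0, and the invariant factors of ∂_3 are all 1, so H_2 = 0.
  H_3: rank ker ∂_3 − rank ∂_4 = (1 − 1) − 0 = 0, and there is no ∂_4, so H_3 = 0.

As a check, the Euler characteristic is 7 − 11 + 5 − 1 = 0, which agrees with 1 − 1 + 0 − 0 = 0.

H_0 ≅ Z,  H_1 ≅ Z,  H_2 = 0,  H_3 = 0.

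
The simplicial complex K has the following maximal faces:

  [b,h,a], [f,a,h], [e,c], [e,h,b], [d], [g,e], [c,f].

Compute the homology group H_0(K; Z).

H_0 = Z^2.

Take the total order a < b < c < d < e < f < g < h on the vertex set. Then K (dimension 2) consists of the simplices:

  0-simplices (8): a, b, c, d, e, f, g, h
  1-simplices (10): ab, af, ah, be, bh, ce, cf, eg, eh, fh
  2-simplices (3): abh, afh, beh

giving chain groups C_0 ≅ Z^8, C_1 ≅ Z^10, C_2 ≅ Z^3.

Boundary ∂_1: C_1 → C_0 is given by ∂[p,q] = [q] − [p].
The 8×10 boundary matrix has rank 6 and Smith normal form diag(1,1,1,1,1,1).

∂_2: C_2 → C_1 acts by ∂[p,q,r] = [q,r] − [p,r] + [p,q]. For instance
  ∂afh = fh − ah + af,
  ∂abh = bh − ah + ab.
The 10×3 boundary matrix has rank 3 and Smith normal form diag(1,1,1).

Reading off H_k = ker ∂_k / im ∂_{k+1}:

  H_0: rank C_0 − rank ∂_1 = 8 − 6 = 2, and the invariant factors of ∂_1 are all 1, so H_0 ≅ Z^2.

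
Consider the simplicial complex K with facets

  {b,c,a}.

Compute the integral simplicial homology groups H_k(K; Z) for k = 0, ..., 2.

H_0 = Z,  H_1 = 0,  H_2 = 0.

Fix the vertex order a < b < c and write every simplex with vertices in increasing order. Then dim K = 2 and the simplices of K are:

  0-simplices (3): a, b, c
  1-simplices (3): ab, ac, bc
  2-simplices (1): abc

giving chain groups C_0 ≅ Z^3, C_1 ≅ Z^3, C_2 ≅ Z^1.

The boundary map ∂_1: C_1 → C_0 sends each edge [p,q] (with p < q) to q − p. For instance
  ∂ac = c − a.
The resulting 3×3 matrix has rank 2, and its Smith normal form has invariant factors (1,1).

∂_2: C_2 → C_1 maps a triangle to the signed sum of its edges. For instance
  ∂abc = bc − ac + ab.
The 3×1 boundary matrix has rank 1 and Smith normal form diag(1).

Computing H_k = (kernel of ∂_k) / (image of ∂_{k+1}):

  H_0: rank C_0 − rank ∂_1 = 3 − 2 = 1, and the invariant factors of ∂_1 are all 1, so H_0 = Z.
  H_1: rank ker ∂_1 − rank ∂_2 = (3 − 2) − 1 = 0, and the invariant factors of ∂_2 are all 1, so H_1 = 0.
  H_2: rank ker ∂_2 − rank ∂_3 = (1 − 1) − 0 = 0, and there is no ∂_3, so H_2 = 0.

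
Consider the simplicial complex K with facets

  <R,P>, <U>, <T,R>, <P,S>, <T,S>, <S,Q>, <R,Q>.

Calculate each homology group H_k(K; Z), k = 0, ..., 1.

Fix the vertex order P < Q < R < S < T < U and write every simplex with vertices in increasing order. Then dim K = 1 and the simplices of K are:

  0-simplices (6): P, Q, R, S, T, U
  1-simplices (6): PR, PS, QR, QS, RT, ST

Hence C_0 ≅ Z^6, C_1 ≅ Z^6.

∂_1: C_1 → C_0 is given by ∂[p,q] = [q] − [p]. For instance
  ∂PS = S − P.
The 6×6 boundary matrix has rank 4 and Smith normal form diag(1,1,1,1).

Computing H_k = (kernel of ∂_k) / (image of ∂_{k+1}):

  H_0: rank C_0 − rank ∂_1 = 6 − 4 = 2, and the invariant factors of ∂_1 are all 1, so H_0 ≅ Z^2.
  H_1: rank ker ∂_1 − rank ∂_2 = (6 − 4) − 0 = 2, and there is no ∂_2, so H_1 ≅ Z^2.

As a check, the Euler characteristic is 6 − 6 = 0, which agrees with 2 − 2 = 0.

H_0 ≅ Z^2,  H_1 ≅ Z^2.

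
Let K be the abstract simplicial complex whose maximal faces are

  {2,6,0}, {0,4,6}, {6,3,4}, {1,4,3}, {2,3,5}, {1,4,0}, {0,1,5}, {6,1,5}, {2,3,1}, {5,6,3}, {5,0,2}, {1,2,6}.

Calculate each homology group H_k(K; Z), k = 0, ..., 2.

Take the total order 0 < 1 < 2 < 3 < 4 < 5 < 6 on the vertex set. Then K (dimension 2) consists of the simplices:

  0-simplices (7): [0], [1], [2], [3], [4], [5], [6]
  1-simplices (18): [0,1], [0,2], [0,4], [0,5], [0,6], [1,2], [1,3], [1,4], [1,5], [1,6], [2,3], [2,5], [2,6], [3,4], [3,5], [3,6], [4,6], [5,6]
  2-simplices (12): [0,1,4], [0,1,5], [0,2,5], [0,2,6], [0,4,6], [1,2,3], [1,2,6], [1,3,4], [1,5,6], [2,3,5], [3,4,6], [3,5,6]

so the chain groups are C_0 ≅ Z^7, C_1 ≅ Z^18, C_2 ≅ Z^12.

Boundary ∂_1: C_1 → C_0 maps an edge to its endpoints' difference, ∂[p,q] = q − p.
The resulting 7×18 matrix has rank 6, and its Smith normal form has invariant factors (1,1,1,1,1,1).

The boundary map ∂_2: C_2 → C_1 maps a triangle to the signed sum of its edges. For instance
  ∂[1,2,3] = [2,3] − [1,3] + [1,2],
  ∂[3,5,6] = [5,6] − [3,6] + [3,5].
The 18×12 boundary matrix has rank 12 and Smith normal form diag(1,1,1,1,1,1,1,1,1,1,1,2).

From H_k ≅ ker(∂_k) / im(∂_{k+1}) we obtain:

  H_0: rank C_0 − rank ∂_1 = 7 − 6 = 1, and the invariant factors of ∂_1 are all 1, so H_0 ≅ Z.
  H_1: rank ker ∂_1 − rank ∂_2 = (18 − 6) − 12 = 0, and ∂_2 has invariant factor 2 > 1, so H_1 ≅ Z/2Z.
  H_2: rank ker ∂_2 − rank ∂_3 = (12 − 12) − 0 = 0, and there is no ∂_3, so H_2 ≅ 0.

As a check, the Euler characteristic is 7 − 18 + 12 = 1, which agrees with 1 − 0 + 0 = 1.

H_0 ≅ Z,  H_1 ≅ Z/2Z,  H_2 = 0.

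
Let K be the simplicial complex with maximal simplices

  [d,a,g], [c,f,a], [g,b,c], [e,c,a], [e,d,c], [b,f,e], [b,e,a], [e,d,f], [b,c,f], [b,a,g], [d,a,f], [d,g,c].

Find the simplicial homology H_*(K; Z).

K has 7 vertices, 18 edges, 12 triangles.
rank ∂_0 = 0, rank ∂_1 = 6 ⇒ b_0 = 7 − 0 − 6 = 1; all invariant factors of ∂_1 are 1 so no torsion. So H_0 ≅ Z.
rank ∂_1 = 6, rank ∂_2 = 12 ⇒ b_1 = 18 − 6 − 12 = 0; ∂_2 has invariant factor(s) [2] giving torsion. So H_1 ≅ Z/2.
rank ∂_2 = 12, rank ∂_3 = 0 ⇒ b_2 = 12 − 12 − 0 = 0. So H_2 ≅ 0.

H_0 = Z,  H_1 = Z/2,  H_2 = 0.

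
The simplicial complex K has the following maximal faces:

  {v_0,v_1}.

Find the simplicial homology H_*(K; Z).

H_0 ≅ Z,  H_1 = 0.

Order the vertices as v_0 < v_1. Listing each simplex with vertices in this order, K has dimension 1 with simplices:

  0-simplices (2): [v_0], [v_1]
  1-simplices (1): [v_0,v_1]

giving chain groups C_0 ≅ Z^2, C_1 ≅ Z^1.

Boundary ∂_1: C_1 → C_0 maps an edge to its endpoints' difference, ∂[p,q] = q − p.
The 2×1 boundary matrix has rank 1 and Smith normal form diag(1).

Reading off H_k = ker ∂_k / im ∂_{k+1}:

  H_0: rank C_0 − rank ∂_1 = 2 − 1 = 1, and the invariant factors of ∂_1 are all 1, so H_0 = Z.
  H_1: rank ker ∂_1 − rank ∂_2 = (1 − 1) − 0 = 0, and there is no ∂_2, so H_1 = 0.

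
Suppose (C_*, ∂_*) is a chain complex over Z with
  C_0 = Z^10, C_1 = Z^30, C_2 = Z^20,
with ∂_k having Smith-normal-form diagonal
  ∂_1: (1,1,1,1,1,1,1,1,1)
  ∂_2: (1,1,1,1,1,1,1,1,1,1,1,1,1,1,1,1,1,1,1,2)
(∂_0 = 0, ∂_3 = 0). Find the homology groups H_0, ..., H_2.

H_0: b_0 = 10 − 0 − 9 = 1; torsion from ∂_1 factors > 1: none. So H_0 ≅ Z.
H_1: b_1 = 30 − 9 − 20 = 1; torsion from ∂_2 factors > 1: [2]. So H_1 ≅ Z ⊕ Z/2.
H_2: b_2 = 20 − 20 − 0 = 0; torsion from ∂_3 factors > 1: none. So H_2 ≅ 0.

H_0 ≅ Z,  H_1 ≅ Z ⊕ Z/2,  H_2 = 0.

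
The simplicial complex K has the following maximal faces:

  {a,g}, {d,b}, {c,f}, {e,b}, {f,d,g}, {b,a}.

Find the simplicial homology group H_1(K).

H_1 = Z.

Order the vertices as a < b < c < d < e < f < g. Listing each simplex with vertices in this order, K has dimension 2 with simplices:

  0-simplices (7): a, b, c, d, e, f, g
  1-simplices (8): ab, ag, bd, be, cf, df, dg, fg
  2-simplices (1): dfg

Hence C_0 ≅ Z^7, C_1 ≅ Z^8, C_2 ≅ Z^1.

Boundary ∂_1: C_1 → C_0 maps an edge to its endpoints' difference, ∂[p,q] = q − p. For instance
  ∂dg = g − d.
As a 7×8 matrix over Z this has rank 6, with invariant factors (1,1,1,1,1,1).

The boundary map ∂_2: C_2 → C_1 sends each 2-simplex [p,q,r] to [q,r] − [p,r] + [p,q]. For instance
  ∂dfg = fg − dg + df.
The 8×1 boundary matrix has rank 1 and Smith normal form diag(1).

Now H_k = ker ∂_k / im ∂_{k+1}, so:

  H_1: rank ker ∂_1 − rank ∂_2 = (8 − 6) − 1 = 1, and the invariant factors of ∂_2 are all 1, so H_1 = Z.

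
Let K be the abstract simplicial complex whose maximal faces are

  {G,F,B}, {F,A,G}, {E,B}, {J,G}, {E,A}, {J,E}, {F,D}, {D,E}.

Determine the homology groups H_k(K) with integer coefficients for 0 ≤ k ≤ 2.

Fix the vertex order A < B < D < E < F < G < J and write every simplex with vertices in increasing order. Then dim K = 2 and the simplices of K are:

  0-simplices (7): A, B, D, E, F, G, J
  1-simplices (11): AE, AF, AG, BE, BF, BG, DE, DF, EJ, FG, GJ
  2-simplices (2): AFG, BFG

so the chain groups are C_0 ≅ Z^7, C_1 ≅ Z^11, C_2 ≅ Z^2.

∂_1: C_1 → C_0 maps an edge to its endpoints' difference, ∂[p,q] = q − p. For instance
  ∂EJ = J − E.
As a 7×11 matrix over Z this has rank 6, with invariant factors (1,1,1,1,1,1).

The boundary map ∂_2: C_2 → C_1 acts by ∂[p,q,r] = [q,r] − [p,r] + [p,q]. For instance
  ∂BFG = FG − BG + BF,
  ∂AFG = FG − AG + AF.
The 11×2 boundary matrix has rank 2 and Smith normal form diag(1,1).

Now H_k = ker ∂_k / im ∂_{k+1}, so:

  H_0: rank C_0 − rank ∂_1 = 7 − 6 = 1, and the invariant factors of ∂_1 are all 1, so H_0 = Z.
  H_1: rank ker ∂_1 − rank ∂_2 = (11 − 6) − 2 = 3, and the invariant factors of ∂_2 are all 1, so H_1 = Z^3.
  H_2: rank ker ∂_2 − rank ∂_3 = (2 − 2) − 0 = 0, and there is no ∂_3, so H_2 = 0.

H_0 = Z,  H_1 = Z^3,  H_2 = 0.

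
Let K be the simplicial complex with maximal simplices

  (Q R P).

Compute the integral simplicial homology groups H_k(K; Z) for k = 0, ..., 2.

H_0 = Z,  H_1 = 0,  H_2 = 0.

Order the vertices as P < Q < R. Listing each simplex with vertices in this order, K has dimension 2 with simplices:

  0-simplices (3): P, Q, R
  1-simplices (3): PQ, PR, QR
  2-simplices (1): PQR

giving chain groups C_0 ≅ Z^3, C_1 ≅ Z^3, C_2 ≅ Z^1.

The boundary map ∂_1: C_1 → C_0 maps an edge to its endpoints' difference, ∂[p,q] = q − p. For instance
  ∂PR = R − P.
As a 3×3 matrix over Z this has rank 2, with invariant factors (1,1).

∂_2: C_2 → C_1 maps a triangle to the signed sum of its edges. For instance
  ∂PQR = QR − PR + PQ.
The resulting 3×1 matrix has rank 1, and its Smith normal form has invariant factors (1).

Reading off H_k = ker ∂_k / im ∂_{k+1}:

  H_0: rank C_0 − rank ∂_1 = 3 − 2 = 1, and the invariant factors of ∂_1 are all 1, so H_0 = Z.
  H_1: rank ker ∂_1 − rank ∂_2 = (3 − 2) − 1 = 0, and the invariant factors of ∂_2 are all 1, so H_1 = 0.
  H_2: rank ker ∂_2 − rank ∂_3 = (1 − 1) − 0 = 0, and there is no ∂_3, so H_2 = 0.

As a check, the Euler characteristic is 3 − 3 + 1 = 1, which agrees with 1 − 0 + 0 = 1.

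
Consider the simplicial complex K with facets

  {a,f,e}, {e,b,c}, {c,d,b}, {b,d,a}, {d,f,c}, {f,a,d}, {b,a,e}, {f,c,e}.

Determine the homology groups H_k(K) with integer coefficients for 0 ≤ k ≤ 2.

We work with the vertex ordering a < b < c < d < e < f. The simplices of K, each written with vertices in increasing order, are:

  0-simplices (6): a, b, c, d, e, f
  1-simplices (12): ab, ad, ae, af, bc, bd, be, cd, ce, cf, df, ef
  2-simplices (8): abd, abe, adf, aef, bcd, bce, cdf, cef

so the chain groups are C_0 ≅ Z^6, C_1 ≅ Z^12, C_2 ≅ Z^8.

The boundary map ∂_1: C_1 → C_0 maps an edge to its endpoints' difference, ∂[p,q] = q − p. For instance
  ∂ad = d − a.
The resulting 6×12 matrix has rank 5, and its Smith normal form has invariant factors (1,1,1,1,1).

Boundary ∂_2: C_2 → C_1 acts by ∂[p,q,r] = [q,r] − [p,r] + [p,q]. For instance
  ∂cef = ef − cf + ce,
  ∂bce = ce − be + bc.
The 12×8 boundary matrix has rank 7 and Smith normal form diag(1,1,1,1,1,1,1).

Now H_k = ker ∂_k / im ∂_{k+1}, so:

  H_0: rank C_0 − rank ∂_1 = 6 − 5 = 1, and the invariant factors of ∂_1 are all 1, so H_0 ≅ Z.
  H_1: rank ker ∂_1 − rank ∂_2 = (12 − 5) − 7 = 0, and the invariant factors of ∂_2 are all 1, so H_1 ≅ 0.
  H_2: rank ker ∂_2 − rank ∂_3 = (8 − 7) − 0 = 1, and there is no ∂_3, so H_2 ≅ Z.

H_0 ≅ Z,  H_1 = 0,  H_2 ≅ Z.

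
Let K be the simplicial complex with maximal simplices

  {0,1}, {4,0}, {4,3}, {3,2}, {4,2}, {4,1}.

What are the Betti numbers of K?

b_0 = 1, b_1 = 2.

Order the vertices as 0 < 1 < 2 < 3 < 4. Listing each simplex with vertices in this order, K has dimension 1 with simplices:

  0-simplices (5): [0], [1], [2], [3], [4]
  1-simplices (6): [0,1], [0,4], [1,4], [2,3], [2,4], [3,4]

Hence C_0 ≅ Z^5, C_1 ≅ Z^6.

∂_1: C_1 → C_0 is given by ∂[p,q] = [q] − [p]. For instance
  ∂[3,4] = [4] − [3].
As a 5×6 matrix over Z this has rank 4, with invariant factors (1,1,1,1).

From H_k ≅ ker(∂_k) / im(∂_{k+1}) we obtain:

  H_0: rank C_0 − rank ∂_1 = 5 − 4 = 1, and the invariant factors of ∂_1 are all 1, so H_0 = Z.
  H_1: rank ker ∂_1 − rank ∂_2 = (6 − 4) − 0 = 2, and there is no ∂_2, so H_1 = Z^2.

(K is a triangulation of a wedge of 2 circles.)

Hence the Betti numbers are b_0 = 1, b_1 = 2.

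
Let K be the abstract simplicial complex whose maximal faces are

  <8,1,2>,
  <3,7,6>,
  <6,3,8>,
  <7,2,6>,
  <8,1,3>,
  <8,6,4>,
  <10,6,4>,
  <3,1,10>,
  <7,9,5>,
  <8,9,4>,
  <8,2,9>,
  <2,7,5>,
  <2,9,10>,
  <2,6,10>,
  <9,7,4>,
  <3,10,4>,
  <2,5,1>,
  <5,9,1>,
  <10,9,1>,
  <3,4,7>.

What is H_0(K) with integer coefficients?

H_0 ≅ Z.

K has 10 vertices, 30 edges, 20 triangles.
rank ∂_0 = 0, rank ∂_1 = 9 ⇒ b_0 = 10 − 0 − 9 = 1; all invariant factors of ∂_1 are 1 so no torsion. So H_0 ≅ Z.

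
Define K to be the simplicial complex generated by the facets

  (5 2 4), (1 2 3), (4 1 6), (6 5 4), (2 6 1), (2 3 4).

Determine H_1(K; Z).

H_1 = Z.

Order the vertices as 1 < 2 < 3 < 4 < 5 < 6. Listing each simplex with vertices in this order, K has dimension 2 with simplices:

  0-simplices (6): [1], [2], [3], [4], [5], [6]
  1-simplices (12): [1,2], [1,3], [1,4], [1,6], [2,3], [2,4], [2,5], [2,6], [3,4], [4,5], [4,6], [5,6]
  2-simplices (6): [1,2,3], [1,2,6], [1,4,6], [2,3,4], [2,4,5], [4,5,6]

so the chain groups are C_0 ≅ Z^6, C_1 ≅ Z^12, C_2 ≅ Z^6.

Boundary ∂_1: C_1 → C_0 is given by ∂[p,q] = [q] − [p]. For instance
  ∂[5,6] = [6] − [5].
The 6×12 boundary matrix has rank 5 and Smith normal form diag(1,1,1,1,1).

The boundary map ∂_2: C_2 → C_1 acts by ∂[p,q,r] = [q,r] − [p,r] + [p,q]. For instance
  ∂[1,2,6] = [2,6] − [1,6] + [1,2],
  ∂[1,2,3] = [2,3] − [1,3] + [1,2].
As a 12×6 matrix over Z this has rank 6, with invariant factors (1,1,1,1,1,1).

Reading off H_k = ker ∂_k / im ∂_{k+1}:

  H_1: rank ker ∂_1 − rank ∂_2 = (12 − 5) − 6 = 1, and the invariant factors of ∂_2 are all 1, so H_1 = Z.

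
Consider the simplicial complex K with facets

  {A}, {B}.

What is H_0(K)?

We work with the vertex ordering A < B. The simplices of K, each written with vertices in increasing order, are:

  0-simplices (2): A, B

Hence C_0 ≅ Z^2.

From H_k ≅ ker(∂_k) / im(∂_{k+1}) we obtain:

  H_0: rank C_0 − rank ∂_1 = 2 − 0 = 2, and there is no ∂_1, so H_0 = Z^2.

H_0 = Z^2.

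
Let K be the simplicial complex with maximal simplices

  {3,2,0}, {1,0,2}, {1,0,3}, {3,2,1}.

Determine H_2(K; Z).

Take the total order 0 < 1 < 2 < 3 on the vertex set. Then K (dimension 2) consists of the simplices:

  0-simplices (4): [0], [1], [2], [3]
  1-simplices (6): [0,1], [0,2], [0,3], [1,2], [1,3], [2,3]
  2-simplices (4): [0,1,2], [0,1,3], [0,2,3], [1,2,3]

so the chain groups are C_0 ≅ Z^4, C_1 ≅ Z^6, C_2 ≅ Z^4.

∂_1: C_1 → C_0 is given by ∂[p,q] = [q] − [p].
The resulting 4×6 matrix has rank 3, and its Smith normal form has invariant factors (1,1,1).

The boundary map ∂_2: C_2 → C_1 acts by ∂[p,q,r] = [q,r] − [p,r] + [p,q]. For instance
  ∂[0,1,3] = [1,3] − [0,3] + [0,1],
  ∂[0,1,2] = [1,2] − [0,2] + [0,1].
The resulting 6×4 matrix has rank 3, and its Smith normal form has invariant factors (1,1,1).

Now H_k = ker ∂_k / im ∂_{k+1}, so:

  H_2: rank ker ∂_2 − rank ∂_3 = (4 − 3) − 0 = 1, and there is no ∂_3, so H_2 = Z.

(K is a triangulation of the 2-sphere S^2.)

H_2 ≅ Z.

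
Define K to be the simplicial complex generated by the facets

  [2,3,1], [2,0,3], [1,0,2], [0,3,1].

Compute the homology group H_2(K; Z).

Take the total order 0 < 1 < 2 < 3 on the vertex set. Then K (dimension 2) consists of the simplices:

  0-simplices (4): [0], [1], [2], [3]
  1-simplices (6): [0,1], [0,2], [0,3], [1,2], [1,3], [2,3]
  2-simplices (4): [0,1,2], [0,1,3], [0,2,3], [1,2,3]

Hence C_0 ≅ Z^4, C_1 ≅ Z^6, C_2 ≅ Z^4.

∂_1: C_1 → C_0 sends each edge [p,q] (with p < q) to q − p. For instance
  ∂[0,3] = [3] − [0].
The 4×6 boundary matrix has rank 3 and Smith normal form diag(1,1,1).

∂_2: C_2 → C_1 sends each 2-simplex [p,q,r] to [q,r] − [p,r] + [p,q]. For instance
  ∂[0,1,2] = [1,2] − [0,2] + [0,1],
  ∂[1,2,3] = [2,3] − [1,3] + [1,2].
This gives a 6×4 integer matrix of rank 3; reducing to Smith normal form yields diagonal entries (1,1,1).

From H_k ≅ ker(∂_k) / im(∂_{k+1}) we obtain:

  H_2: rank ker ∂_2 − rank ∂_3 = (4 − 3) − 0 = 1, and there is no ∂_3, so H_2 = Z.

(K is a triangulation of the 2-sphere S^2.)

H_2 ≅ Z.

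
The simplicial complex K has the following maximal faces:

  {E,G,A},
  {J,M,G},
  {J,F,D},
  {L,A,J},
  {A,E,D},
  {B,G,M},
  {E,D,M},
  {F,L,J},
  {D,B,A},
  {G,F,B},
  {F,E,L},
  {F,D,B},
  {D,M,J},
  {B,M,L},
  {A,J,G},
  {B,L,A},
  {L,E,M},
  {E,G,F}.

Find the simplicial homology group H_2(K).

Take the total order A < B < D < E < F < G < J < L < M on the vertex set. Then K (dimension 2) consists of the simplices:

  0-simplices (9): A, B, D, E, F, G, J, L, M
  1-simplices (27): AB, AD, AE, AG, AJ, AL, BD, BF, BG, BL, BM, DE, DF, DJ, DM, EF, EG, EL, EM, FG, FJ, FL, GJ, GM, JL, JM, LM
  2-simplices (18): ABD, ABL, ADE, AEG, AGJ, AJL, BDF, BFG, BGM, BLM, DEM, DFJ, DJM, EFG, EFL, ELM, FJL, GJM

giving chain groups C_0 ≅ Z^9, C_1 ≅ Z^27, C_2 ≅ Z^18.

The boundary map ∂_1: C_1 → C_0 is given by ∂[p,q] = [q] − [p]. For instance
  ∂FL = L − F.
As a 9×27 matrix over Z this has rank 8, with invariant factors (1,1,1,1,1,1,1,1).

The boundary map ∂_2: C_2 → C_1 maps a triangle to the signed sum of its edges. For instance
  ∂AJL = JL − AL + AJ,
  ∂ABD = BD − AD + AB.
As a 27×18 matrix over Z this has rank 17, with invariant factors (1,1,1,1,1,1,1,1,1,1,1,1,1,1,1,1,1).

Now H_k = ker ∂_k / im ∂_{k+1}, so:

  H_2: rank ker ∂_2 − rank ∂_3 = (18 − 17) − 0 = 1, and there is no ∂_3, so H_2 = Z.

H_2 ≅ Z.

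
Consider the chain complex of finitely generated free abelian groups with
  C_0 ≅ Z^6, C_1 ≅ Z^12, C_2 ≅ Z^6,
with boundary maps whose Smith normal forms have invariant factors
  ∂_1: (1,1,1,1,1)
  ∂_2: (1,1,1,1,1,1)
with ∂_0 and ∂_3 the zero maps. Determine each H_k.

H_0 ≅ Z,  H_1 ≅ Z,  H_2 = 0.

H_0: b_0 = 6 − 0 − 5 = 1; torsion from ∂_1 factors > 1: none. So H_0 ≅ Z.
H_1: b_1 = 12 − 5 − 6 = 1; torsion from ∂_2 factors > 1: none. So H_1 ≅ Z.
H_2: b_2 = 6 − 6 − 0 = 0; torsion from ∂_3 factors > 1: none. So H_2 ≅ 0.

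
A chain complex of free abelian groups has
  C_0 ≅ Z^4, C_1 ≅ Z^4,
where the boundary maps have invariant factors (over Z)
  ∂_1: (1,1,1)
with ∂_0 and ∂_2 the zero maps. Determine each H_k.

H_0: b_0 = 4 − 0 − 3 = 1; torsion from ∂_1 factors > 1: none. So H_0 = Z.
H_1: b_1 = 4 − 3 − 0 = 1; torsion from ∂_2 factors > 1: none. So H_1 = Z.

H_0 = Z,  H_1 = Z.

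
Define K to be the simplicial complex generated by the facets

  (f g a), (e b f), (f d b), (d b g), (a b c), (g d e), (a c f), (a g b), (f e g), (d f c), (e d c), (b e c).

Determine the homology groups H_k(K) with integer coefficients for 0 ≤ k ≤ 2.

Take the total order a < b < c < d < e < f < g on the vertex set. Then K (dimension 2) consists of the simplices:

  0-simplices (7): a, b, c, d, e, f, g
  1-simplices (18): ab, ac, af, ag, bc, bd, be, bf, bg, cd, ce, cf, de, df, dg, ef, eg, fg
  2-simplices (12): abc, abg, acf, afg, bce, bdf, bdg, bef, cde, cdf, deg, efg

Hence C_0 ≅ Z^7, C_1 ≅ Z^18, C_2 ≅ Z^12.

∂_1: C_1 → C_0 is given by ∂[p,q] = [q] − [p].
This gives a 7×18 integer matrix of rank 6; reducing to Smith normal form yields diagonal entries (1,1,1,1,1,1).

The boundary map ∂_2: C_2 → C_1 maps a triangle to the signed sum of its edges. For instance
  ∂cdf = df − cf + cd,
  ∂deg = eg − dg + de.
This gives a 18×12 integer matrix of rank 12; reducing to Smith normal form yields diagonal entries (1,1,1,1,1,1,1,1,1,1,1,2).

Reading off H_k = ker ∂_k / im ∂_{k+1}:

  H_0: rank C_0 − rank ∂_1 = 7 − 6 = 1, and the invariant factors of ∂_1 are all 1, so H_0 = Z.
  H_1: rank ker ∂_1 − rank ∂_2 = (18 − 6) − 12 = 0, and ∂_2 has invariant factor 2 > 1, so H_1 = Z/2.
  H_2: rank ker ∂_2 − rank ∂_3 = (12 − 12) − 0 = 0, and there is no ∂_3, so H_2 = 0.

(K is a triangulation of the real projective plane RP^2.)

H_0 ≅ Z,  H_1 ≅ Z/2,  H_2 = 0.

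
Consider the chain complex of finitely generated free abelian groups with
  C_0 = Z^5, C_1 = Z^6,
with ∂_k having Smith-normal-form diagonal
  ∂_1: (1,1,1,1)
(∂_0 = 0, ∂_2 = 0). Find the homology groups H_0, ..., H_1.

H_0 = Z,  H_1 = Z^2.

H_0: b_0 = 5 − 0 − 4 = 1; torsion from ∂_1 factors > 1: none. So H_0 = Z.
H_1: b_1 = 6 − 4 − 0 = 2; torsion from ∂_2 factors > 1: none. So H_1 = Z^2.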